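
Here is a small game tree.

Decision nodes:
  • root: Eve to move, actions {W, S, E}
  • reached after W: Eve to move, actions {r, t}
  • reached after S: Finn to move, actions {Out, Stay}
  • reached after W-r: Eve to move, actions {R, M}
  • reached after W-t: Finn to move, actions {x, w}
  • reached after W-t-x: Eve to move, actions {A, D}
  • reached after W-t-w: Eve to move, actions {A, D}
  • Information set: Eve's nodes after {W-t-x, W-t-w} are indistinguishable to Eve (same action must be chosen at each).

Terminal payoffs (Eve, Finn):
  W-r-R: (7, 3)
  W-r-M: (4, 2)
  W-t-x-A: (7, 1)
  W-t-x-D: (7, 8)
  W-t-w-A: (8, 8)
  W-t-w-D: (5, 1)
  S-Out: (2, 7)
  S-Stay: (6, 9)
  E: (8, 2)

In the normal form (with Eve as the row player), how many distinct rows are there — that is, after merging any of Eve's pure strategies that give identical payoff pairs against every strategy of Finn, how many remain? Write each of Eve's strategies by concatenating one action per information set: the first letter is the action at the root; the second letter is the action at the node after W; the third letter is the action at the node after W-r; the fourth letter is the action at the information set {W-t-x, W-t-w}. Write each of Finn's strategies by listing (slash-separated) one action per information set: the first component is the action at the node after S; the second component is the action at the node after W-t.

Eve has 24 pure strategies: WrRA, WrRD, WrMA, WrMD, WtRA, WtRD, WtMA, WtMD, SrRA, SrRD, SrMA, SrMD, StRA, StRD, StMA, StMD, ErRA, ErRD, ErMA, ErMD, EtRA, EtRD, EtMA, EtMD. Columns: Out/x, Out/w, Stay/x, Stay/w.
{WrRA, WrRD} → row (7,3) (7,3) (7,3) (7,3)
{WrMA, WrMD} → row (4,2) (4,2) (4,2) (4,2)
{WtRA, WtMA} → row (7,1) (8,8) (7,1) (8,8)
{WtRD, WtMD} → row (7,8) (5,1) (7,8) (5,1)
{SrRA, SrRD, SrMA, SrMD, StRA, StRD, StMA, StMD} → row (2,7) (2,7) (6,9) (6,9)
{ErRA, ErRD, ErMA, ErMD, EtRA, EtRD, EtMA, EtMD} → row (8,2) (8,2) (8,2) (8,2)
That's 6 distinct rows out of 24 strategies.

6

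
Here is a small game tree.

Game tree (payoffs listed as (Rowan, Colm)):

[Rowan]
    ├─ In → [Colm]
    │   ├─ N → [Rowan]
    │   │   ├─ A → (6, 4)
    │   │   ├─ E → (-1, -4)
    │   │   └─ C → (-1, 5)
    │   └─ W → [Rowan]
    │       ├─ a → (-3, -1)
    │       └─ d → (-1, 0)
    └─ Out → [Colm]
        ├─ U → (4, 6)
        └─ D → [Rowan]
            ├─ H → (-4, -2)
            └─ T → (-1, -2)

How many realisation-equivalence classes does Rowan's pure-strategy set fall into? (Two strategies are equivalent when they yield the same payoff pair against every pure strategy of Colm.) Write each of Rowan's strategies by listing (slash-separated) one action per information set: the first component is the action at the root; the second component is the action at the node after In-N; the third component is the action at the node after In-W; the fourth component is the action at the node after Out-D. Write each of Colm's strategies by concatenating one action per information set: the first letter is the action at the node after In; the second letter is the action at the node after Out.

Rowan has 24 pure strategies: In/A/a/H, In/A/a/T, In/A/d/H, In/A/d/T, In/E/a/H, In/E/a/T, In/E/d/H, In/E/d/T, In/C/a/H, In/C/a/T, In/C/d/H, In/C/d/T, Out/A/a/H, Out/A/a/T, Out/A/d/H, Out/A/d/T, Out/E/a/H, Out/E/a/T, Out/E/d/H, Out/E/d/T, Out/C/a/H, Out/C/a/T, Out/C/d/H, Out/C/d/T. Columns: NU, ND, WU, WD.
{In/A/a/H, In/A/a/T} → row (6,4) (6,4) (-3,-1) (-3,-1)
{In/A/d/H, In/A/d/T} → row (6,4) (6,4) (-1,0) (-1,0)
{In/E/a/H, In/E/a/T} → row (-1,-4) (-1,-4) (-3,-1) (-3,-1)
{In/E/d/H, In/E/d/T} → row (-1,-4) (-1,-4) (-1,0) (-1,0)
{In/C/a/H, In/C/a/T} → row (-1,5) (-1,5) (-3,-1) (-3,-1)
{In/C/d/H, In/C/d/T} → row (-1,5) (-1,5) (-1,0) (-1,0)
{Out/A/a/H, Out/A/d/H, Out/E/a/H, Out/E/d/H, Out/C/a/H, Out/C/d/H} → row (4,6) (-4,-2) (4,6) (-4,-2)
{Out/A/a/T, Out/A/d/T, Out/E/a/T, Out/E/d/T, Out/C/a/T, Out/C/d/T} → row (4,6) (-1,-2) (4,6) (-1,-2)
That's 8 distinct rows out of 24 strategies.

8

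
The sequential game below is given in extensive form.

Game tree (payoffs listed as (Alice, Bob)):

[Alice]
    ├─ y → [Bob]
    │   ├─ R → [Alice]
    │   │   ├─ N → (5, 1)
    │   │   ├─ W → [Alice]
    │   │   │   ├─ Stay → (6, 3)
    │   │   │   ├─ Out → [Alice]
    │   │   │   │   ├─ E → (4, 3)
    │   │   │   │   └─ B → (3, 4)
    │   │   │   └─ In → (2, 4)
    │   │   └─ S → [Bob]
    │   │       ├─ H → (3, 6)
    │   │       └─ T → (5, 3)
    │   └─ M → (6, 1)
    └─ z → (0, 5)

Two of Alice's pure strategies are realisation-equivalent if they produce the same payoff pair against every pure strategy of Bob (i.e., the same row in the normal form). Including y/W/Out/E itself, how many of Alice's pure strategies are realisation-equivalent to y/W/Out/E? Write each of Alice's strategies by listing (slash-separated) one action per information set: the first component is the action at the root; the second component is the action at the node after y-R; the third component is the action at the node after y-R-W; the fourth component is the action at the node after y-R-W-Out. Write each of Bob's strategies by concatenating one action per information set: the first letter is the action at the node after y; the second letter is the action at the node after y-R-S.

1

Row for y/W/Out/E (columns RH, RT, MH, MT): (4,3) (4,3) (6,1) (6,1).
Every one of Alice's information sets is on the play path for some reply by Bob when Alice follows y/W/Out/E.
Changing the action at any of them therefore changes at least one column, so only y/W/Out/E itself gives this row.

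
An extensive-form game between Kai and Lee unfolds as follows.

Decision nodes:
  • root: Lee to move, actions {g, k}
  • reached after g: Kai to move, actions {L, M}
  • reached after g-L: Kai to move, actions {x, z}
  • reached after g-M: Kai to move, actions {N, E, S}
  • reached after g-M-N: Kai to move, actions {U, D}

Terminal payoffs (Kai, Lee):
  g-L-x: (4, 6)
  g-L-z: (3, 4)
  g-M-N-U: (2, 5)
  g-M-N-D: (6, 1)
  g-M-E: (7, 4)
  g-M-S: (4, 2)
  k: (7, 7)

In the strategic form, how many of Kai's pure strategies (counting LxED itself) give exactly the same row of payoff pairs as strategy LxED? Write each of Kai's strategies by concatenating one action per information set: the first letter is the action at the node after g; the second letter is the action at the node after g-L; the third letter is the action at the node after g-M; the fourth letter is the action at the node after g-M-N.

6

Row for LxED (columns g, k): (4,6) (7,7).
Under LxED, Kai's choice at the node after g-M and at the node after g-M-N can never be reached regardless of what Lee does, so varying those choices leaves every outcome unchanged.
Holding the reachable choices fixed and varying the unreachable ones freely already gives 3 × 2 = 6 equivalent strategies.
No other strategy reproduces this row, so those 6 are the full class: LxNU, LxND, LxEU, LxED, LxSU, LxSD.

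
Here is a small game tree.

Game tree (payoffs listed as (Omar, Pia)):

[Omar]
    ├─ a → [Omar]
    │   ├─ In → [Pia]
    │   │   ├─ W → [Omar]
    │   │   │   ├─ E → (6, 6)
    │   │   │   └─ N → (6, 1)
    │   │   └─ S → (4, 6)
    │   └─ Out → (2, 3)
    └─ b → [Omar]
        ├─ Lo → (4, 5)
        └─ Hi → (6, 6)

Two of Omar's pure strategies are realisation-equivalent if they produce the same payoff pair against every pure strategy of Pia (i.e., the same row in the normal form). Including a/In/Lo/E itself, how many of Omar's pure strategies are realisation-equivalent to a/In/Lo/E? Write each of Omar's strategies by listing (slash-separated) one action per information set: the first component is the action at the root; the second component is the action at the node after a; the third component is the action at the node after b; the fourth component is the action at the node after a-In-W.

Row for a/In/Lo/E (columns W, S): (6,6) (4,6).
Under a/In/Lo/E, Omar's choice at the node after b can never be reached regardless of what Pia does, so varying those choices leaves every outcome unchanged.
Holding the reachable choices fixed and varying the unreachable one freely already gives 2 equivalent strategies.
No other strategy reproduces this row, so those 2 are the full class: a/In/Lo/E, a/In/Hi/E.

2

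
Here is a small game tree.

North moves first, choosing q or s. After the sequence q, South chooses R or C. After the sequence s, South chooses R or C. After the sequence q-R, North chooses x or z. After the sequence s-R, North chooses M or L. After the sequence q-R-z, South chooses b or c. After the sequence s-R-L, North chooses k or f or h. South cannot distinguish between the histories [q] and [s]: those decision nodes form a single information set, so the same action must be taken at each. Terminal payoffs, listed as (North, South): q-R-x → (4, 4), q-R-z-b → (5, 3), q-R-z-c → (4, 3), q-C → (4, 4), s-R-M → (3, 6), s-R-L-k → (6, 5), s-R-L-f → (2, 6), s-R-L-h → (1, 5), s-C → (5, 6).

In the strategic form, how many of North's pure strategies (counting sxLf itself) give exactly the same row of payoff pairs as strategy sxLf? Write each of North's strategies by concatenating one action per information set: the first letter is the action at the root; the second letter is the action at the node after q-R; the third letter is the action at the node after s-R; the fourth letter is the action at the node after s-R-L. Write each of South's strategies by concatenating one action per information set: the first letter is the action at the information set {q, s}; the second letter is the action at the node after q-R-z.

2

Row for sxLf (columns Rb, Rc, Cb, Cc): (2,6) (2,6) (5,6) (5,6).
Under sxLf, North's choice at the node after q-R can never be reached regardless of what South does, so varying those choices leaves every outcome unchanged.
Holding the reachable choices fixed and varying the unreachable one freely already gives 2 equivalent strategies.
No other strategy reproduces this row, so those 2 are the full class: sxLf, szLf.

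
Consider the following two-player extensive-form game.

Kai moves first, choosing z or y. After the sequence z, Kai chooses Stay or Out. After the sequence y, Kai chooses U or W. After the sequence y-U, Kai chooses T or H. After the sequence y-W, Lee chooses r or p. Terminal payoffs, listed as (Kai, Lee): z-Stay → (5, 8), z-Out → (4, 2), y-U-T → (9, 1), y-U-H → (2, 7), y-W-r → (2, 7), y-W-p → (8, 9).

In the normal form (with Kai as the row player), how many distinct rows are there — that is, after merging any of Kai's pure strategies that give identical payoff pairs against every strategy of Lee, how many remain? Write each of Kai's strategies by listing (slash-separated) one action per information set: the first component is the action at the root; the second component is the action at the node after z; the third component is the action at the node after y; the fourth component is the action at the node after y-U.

5

Kai has 16 pure strategies: z/Stay/U/T, z/Stay/U/H, z/Stay/W/T, z/Stay/W/H, z/Out/U/T, z/Out/U/H, z/Out/W/T, z/Out/W/H, y/Stay/U/T, y/Stay/U/H, y/Stay/W/T, y/Stay/W/H, y/Out/U/T, y/Out/U/H, y/Out/W/T, y/Out/W/H. Columns: r, p.
{z/Stay/U/T, z/Stay/U/H, z/Stay/W/T, z/Stay/W/H} → row (5,8) (5,8)
{z/Out/U/T, z/Out/U/H, z/Out/W/T, z/Out/W/H} → row (4,2) (4,2)
{y/Stay/U/T, y/Out/U/T} → row (9,1) (9,1)
{y/Stay/U/H, y/Out/U/H} → row (2,7) (2,7)
{y/Stay/W/T, y/Stay/W/H, y/Out/W/T, y/Out/W/H} → row (2,7) (8,9)
That's 5 distinct rows out of 16 strategies.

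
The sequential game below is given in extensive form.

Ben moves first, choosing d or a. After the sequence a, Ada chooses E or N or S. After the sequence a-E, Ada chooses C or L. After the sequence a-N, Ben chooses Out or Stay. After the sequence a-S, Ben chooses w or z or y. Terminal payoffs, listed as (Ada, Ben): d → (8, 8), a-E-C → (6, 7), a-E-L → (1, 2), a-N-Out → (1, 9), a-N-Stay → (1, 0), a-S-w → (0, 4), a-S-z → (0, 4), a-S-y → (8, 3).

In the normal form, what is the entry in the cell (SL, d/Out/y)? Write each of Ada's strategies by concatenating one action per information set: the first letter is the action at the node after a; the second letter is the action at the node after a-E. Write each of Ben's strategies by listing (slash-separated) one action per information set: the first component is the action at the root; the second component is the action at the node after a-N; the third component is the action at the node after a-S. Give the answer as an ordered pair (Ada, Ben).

Trace the play path from the root:
  Ben plays d
→ terminal payoff (8, 8).
(Ada's choice at the node after a is never reached on this path, so it doesn't affect the outcome.)

(8, 8)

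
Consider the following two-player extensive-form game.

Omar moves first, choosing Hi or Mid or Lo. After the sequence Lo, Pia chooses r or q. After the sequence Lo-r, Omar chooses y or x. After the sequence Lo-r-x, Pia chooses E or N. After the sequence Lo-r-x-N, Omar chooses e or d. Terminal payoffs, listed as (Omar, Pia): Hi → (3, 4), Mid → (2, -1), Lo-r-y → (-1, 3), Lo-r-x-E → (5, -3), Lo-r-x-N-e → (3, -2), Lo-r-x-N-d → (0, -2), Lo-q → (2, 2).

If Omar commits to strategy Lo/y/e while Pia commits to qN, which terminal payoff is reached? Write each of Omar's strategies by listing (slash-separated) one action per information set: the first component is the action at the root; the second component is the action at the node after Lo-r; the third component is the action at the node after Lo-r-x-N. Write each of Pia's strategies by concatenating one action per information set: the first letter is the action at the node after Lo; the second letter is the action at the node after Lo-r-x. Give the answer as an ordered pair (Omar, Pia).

Trace the play path from the root:
  Omar plays Lo
  Pia plays q at [Lo]
→ terminal payoff (2, 2).
(Omar's choice at the node after Lo-r is never reached on this path, so it doesn't affect the outcome.)

(2, 2)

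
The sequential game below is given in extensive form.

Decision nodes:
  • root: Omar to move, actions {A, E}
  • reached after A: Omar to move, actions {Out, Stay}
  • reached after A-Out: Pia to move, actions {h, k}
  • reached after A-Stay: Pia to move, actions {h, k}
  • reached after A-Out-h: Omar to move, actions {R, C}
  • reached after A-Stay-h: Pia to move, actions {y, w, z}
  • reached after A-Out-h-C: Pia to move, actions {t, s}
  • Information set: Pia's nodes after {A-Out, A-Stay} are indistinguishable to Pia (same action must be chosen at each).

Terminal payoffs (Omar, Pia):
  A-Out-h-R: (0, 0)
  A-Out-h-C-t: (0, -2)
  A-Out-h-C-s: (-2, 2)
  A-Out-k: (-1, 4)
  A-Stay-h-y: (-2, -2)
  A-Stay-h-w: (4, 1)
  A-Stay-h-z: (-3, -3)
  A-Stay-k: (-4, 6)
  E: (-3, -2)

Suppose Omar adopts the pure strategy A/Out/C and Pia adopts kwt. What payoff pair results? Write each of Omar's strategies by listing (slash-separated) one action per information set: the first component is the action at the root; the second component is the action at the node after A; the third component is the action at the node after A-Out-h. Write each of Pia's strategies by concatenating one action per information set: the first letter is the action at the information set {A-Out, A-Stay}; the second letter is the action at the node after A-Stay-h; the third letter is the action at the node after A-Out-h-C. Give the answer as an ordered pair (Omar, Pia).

Trace the play path from the root:
  Omar plays A
  Omar plays Out at [A]
  Pia plays k at [A-Out]
→ terminal payoff (-1, 4).
(Omar's choice at the node after A-Out-h is never reached on this path, so it doesn't affect the outcome.)

(-1, 4)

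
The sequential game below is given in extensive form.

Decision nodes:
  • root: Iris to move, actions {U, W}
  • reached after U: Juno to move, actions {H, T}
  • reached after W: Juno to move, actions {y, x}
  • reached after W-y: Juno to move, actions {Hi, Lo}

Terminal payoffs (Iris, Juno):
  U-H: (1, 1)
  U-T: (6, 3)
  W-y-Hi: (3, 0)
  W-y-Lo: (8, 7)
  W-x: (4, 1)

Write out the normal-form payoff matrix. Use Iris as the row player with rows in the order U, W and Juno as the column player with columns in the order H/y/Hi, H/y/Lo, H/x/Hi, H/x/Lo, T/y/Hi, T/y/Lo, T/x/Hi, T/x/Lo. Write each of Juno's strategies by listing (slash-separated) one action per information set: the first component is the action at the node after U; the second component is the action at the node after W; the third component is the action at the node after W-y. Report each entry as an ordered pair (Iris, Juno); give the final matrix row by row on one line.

       H/y/Hi   H/y/Lo   H/x/Hi   H/x/Lo   T/y/Hi   T/y/Lo   T/x/Hi   T/x/Lo
   U    (1,1)    (1,1)    (1,1)    (1,1)    (6,3)    (6,3)    (6,3)    (6,3)
   W    (3,0)    (8,7)    (4,1)    (4,1)    (3,0)    (8,7)    (4,1)    (4,1)

U: (1,1) (1,1) (1,1) (1,1) (6,3) (6,3) (6,3) (6,3) | W: (3,0) (8,7) (4,1) (4,1) (3,0) (8,7) (4,1) (4,1)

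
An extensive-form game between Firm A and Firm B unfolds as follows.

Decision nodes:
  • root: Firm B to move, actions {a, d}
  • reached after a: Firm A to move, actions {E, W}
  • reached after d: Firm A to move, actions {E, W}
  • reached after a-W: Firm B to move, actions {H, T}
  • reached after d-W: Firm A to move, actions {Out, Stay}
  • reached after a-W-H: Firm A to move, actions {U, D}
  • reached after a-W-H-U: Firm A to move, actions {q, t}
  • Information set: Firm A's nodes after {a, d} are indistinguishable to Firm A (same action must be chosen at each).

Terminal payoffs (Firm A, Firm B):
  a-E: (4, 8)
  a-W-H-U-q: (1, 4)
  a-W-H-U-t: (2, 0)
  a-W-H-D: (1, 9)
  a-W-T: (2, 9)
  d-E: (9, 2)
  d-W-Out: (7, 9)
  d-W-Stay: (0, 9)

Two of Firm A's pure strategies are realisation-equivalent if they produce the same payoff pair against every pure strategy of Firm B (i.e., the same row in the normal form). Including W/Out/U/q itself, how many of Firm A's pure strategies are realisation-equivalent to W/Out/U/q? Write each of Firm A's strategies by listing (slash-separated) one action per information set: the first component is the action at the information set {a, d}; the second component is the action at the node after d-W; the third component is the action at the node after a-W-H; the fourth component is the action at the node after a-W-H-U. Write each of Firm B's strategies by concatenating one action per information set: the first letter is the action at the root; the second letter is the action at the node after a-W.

1

Row for W/Out/U/q (columns aH, aT, dH, dT): (1,4) (2,9) (7,9) (7,9).
Every one of Firm A's information sets is on the play path for some reply by Firm B when Firm A follows W/Out/U/q.
Changing the action at any of them therefore changes at least one column, so only W/Out/U/q itself gives this row.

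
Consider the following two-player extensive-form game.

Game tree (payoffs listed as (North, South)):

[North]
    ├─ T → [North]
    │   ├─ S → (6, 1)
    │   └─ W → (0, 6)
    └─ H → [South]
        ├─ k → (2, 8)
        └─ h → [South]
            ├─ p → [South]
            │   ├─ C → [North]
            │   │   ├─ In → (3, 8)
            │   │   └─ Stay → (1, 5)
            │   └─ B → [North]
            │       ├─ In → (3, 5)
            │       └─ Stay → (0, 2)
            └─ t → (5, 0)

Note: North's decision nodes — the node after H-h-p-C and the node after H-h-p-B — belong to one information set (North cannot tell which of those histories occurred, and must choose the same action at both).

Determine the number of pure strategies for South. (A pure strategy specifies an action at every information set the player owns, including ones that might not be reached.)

South owns the node after H with actions {k, h} — two choices.
South owns the node after H-h with actions {p, t} — two choices.
South owns the node after H-h-p with actions {C, B} — two choices.
A pure strategy fixes one action at each information set independently, so the count is the product 2 × 2 × 2 = 8.

8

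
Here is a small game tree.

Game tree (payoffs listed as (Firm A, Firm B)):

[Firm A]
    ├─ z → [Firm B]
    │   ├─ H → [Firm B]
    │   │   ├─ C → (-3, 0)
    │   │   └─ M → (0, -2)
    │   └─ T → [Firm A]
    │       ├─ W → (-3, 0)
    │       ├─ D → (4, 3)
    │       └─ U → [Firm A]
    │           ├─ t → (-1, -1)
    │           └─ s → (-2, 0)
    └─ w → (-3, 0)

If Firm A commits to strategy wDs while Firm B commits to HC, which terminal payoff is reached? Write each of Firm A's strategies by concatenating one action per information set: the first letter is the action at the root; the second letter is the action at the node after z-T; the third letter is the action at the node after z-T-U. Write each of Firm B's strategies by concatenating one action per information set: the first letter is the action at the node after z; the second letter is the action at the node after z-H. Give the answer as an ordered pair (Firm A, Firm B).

(-3, 0)

Trace the play path from the root:
  Firm A plays w
→ terminal payoff (-3, 0).
(Firm A's choice at the node after z-T is never reached on this path, so it doesn't affect the outcome.)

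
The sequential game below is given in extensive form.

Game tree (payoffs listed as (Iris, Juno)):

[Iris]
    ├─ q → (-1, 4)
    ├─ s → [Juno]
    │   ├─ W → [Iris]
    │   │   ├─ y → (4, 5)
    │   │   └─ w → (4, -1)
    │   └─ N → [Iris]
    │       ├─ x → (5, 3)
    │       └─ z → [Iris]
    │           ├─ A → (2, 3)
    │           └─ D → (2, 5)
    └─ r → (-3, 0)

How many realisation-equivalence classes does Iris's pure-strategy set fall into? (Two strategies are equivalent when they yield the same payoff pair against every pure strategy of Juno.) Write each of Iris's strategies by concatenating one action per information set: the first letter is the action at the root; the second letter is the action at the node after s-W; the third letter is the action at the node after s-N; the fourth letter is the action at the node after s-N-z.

Iris has 24 pure strategies: qyxA, qyxD, qyzA, qyzD, qwxA, qwxD, qwzA, qwzD, syxA, syxD, syzA, syzD, swxA, swxD, swzA, swzD, ryxA, ryxD, ryzA, ryzD, rwxA, rwxD, rwzA, rwzD. Columns: W, N.
{qyxA, qyxD, qyzA, qyzD, qwxA, qwxD, qwzA, qwzD} → row (-1,4) (-1,4)
{syxA, syxD} → row (4,5) (5,3)
{syzA} → row (4,5) (2,3)
{syzD} → row (4,5) (2,5)
{swxA, swxD} → row (4,-1) (5,3)
{swzA} → row (4,-1) (2,3)
{swzD} → row (4,-1) (2,5)
{ryxA, ryxD, ryzA, ryzD, rwxA, rwxD, rwzA, rwzD} → row (-3,0) (-3,0)
That's 8 distinct rows out of 24 strategies.

8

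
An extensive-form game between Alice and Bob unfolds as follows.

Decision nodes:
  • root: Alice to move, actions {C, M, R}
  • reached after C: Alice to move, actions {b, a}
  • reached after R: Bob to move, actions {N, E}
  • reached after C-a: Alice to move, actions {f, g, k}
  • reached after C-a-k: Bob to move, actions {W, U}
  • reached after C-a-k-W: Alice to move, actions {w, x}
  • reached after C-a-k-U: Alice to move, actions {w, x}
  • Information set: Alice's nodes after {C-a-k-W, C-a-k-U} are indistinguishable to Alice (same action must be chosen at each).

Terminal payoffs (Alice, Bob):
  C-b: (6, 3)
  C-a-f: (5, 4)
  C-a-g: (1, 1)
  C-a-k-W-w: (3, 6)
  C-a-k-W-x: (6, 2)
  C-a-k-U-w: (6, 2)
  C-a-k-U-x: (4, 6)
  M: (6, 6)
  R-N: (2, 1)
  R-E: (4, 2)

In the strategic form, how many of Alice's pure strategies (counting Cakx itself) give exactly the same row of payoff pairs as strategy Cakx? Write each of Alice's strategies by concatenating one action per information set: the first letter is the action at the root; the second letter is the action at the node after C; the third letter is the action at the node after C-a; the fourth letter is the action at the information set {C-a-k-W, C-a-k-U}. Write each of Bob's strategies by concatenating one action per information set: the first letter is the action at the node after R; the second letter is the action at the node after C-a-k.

1

Row for Cakx (columns NW, NU, EW, EU): (6,2) (4,6) (6,2) (4,6).
Every one of Alice's information sets is on the play path for some reply by Bob when Alice follows Cakx.
Changing the action at any of them therefore changes at least one column, so only Cakx itself gives this row.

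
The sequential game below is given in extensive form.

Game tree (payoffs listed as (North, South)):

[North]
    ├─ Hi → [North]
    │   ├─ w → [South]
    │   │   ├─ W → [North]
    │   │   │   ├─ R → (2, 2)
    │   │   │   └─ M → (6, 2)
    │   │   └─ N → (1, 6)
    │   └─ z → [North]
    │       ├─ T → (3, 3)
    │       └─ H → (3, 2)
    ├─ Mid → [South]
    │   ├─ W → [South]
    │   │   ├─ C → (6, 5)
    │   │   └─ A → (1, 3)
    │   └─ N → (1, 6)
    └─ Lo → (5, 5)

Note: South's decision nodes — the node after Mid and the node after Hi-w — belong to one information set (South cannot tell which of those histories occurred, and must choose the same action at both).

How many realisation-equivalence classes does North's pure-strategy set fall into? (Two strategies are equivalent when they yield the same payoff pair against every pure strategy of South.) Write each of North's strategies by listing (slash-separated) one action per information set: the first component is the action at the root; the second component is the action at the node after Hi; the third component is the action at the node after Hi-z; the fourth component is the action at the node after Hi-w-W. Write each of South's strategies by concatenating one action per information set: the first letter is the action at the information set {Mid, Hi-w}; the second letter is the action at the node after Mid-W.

6

North has 24 pure strategies: Hi/w/T/R, Hi/w/T/M, Hi/w/H/R, Hi/w/H/M, Hi/z/T/R, Hi/z/T/M, Hi/z/H/R, Hi/z/H/M, Mid/w/T/R, Mid/w/T/M, Mid/w/H/R, Mid/w/H/M, Mid/z/T/R, Mid/z/T/M, Mid/z/H/R, Mid/z/H/M, Lo/w/T/R, Lo/w/T/M, Lo/w/H/R, Lo/w/H/M, Lo/z/T/R, Lo/z/T/M, Lo/z/H/R, Lo/z/H/M. Columns: WC, WA, NC, NA.
{Hi/w/T/R, Hi/w/H/R} → row (2,2) (2,2) (1,6) (1,6)
{Hi/w/T/M, Hi/w/H/M} → row (6,2) (6,2) (1,6) (1,6)
{Hi/z/T/R, Hi/z/T/M} → row (3,3) (3,3) (3,3) (3,3)
{Hi/z/H/R, Hi/z/H/M} → row (3,2) (3,2) (3,2) (3,2)
{Mid/w/T/R, Mid/w/T/M, Mid/w/H/R, Mid/w/H/M, Mid/z/T/R, Mid/z/T/M, Mid/z/H/R, Mid/z/H/M} → row (6,5) (1,3) (1,6) (1,6)
{Lo/w/T/R, Lo/w/T/M, Lo/w/H/R, Lo/w/H/M, Lo/z/T/R, Lo/z/T/M, Lo/z/H/R, Lo/z/H/M} → row (5,5) (5,5) (5,5) (5,5)
That's 6 distinct rows out of 24 strategies.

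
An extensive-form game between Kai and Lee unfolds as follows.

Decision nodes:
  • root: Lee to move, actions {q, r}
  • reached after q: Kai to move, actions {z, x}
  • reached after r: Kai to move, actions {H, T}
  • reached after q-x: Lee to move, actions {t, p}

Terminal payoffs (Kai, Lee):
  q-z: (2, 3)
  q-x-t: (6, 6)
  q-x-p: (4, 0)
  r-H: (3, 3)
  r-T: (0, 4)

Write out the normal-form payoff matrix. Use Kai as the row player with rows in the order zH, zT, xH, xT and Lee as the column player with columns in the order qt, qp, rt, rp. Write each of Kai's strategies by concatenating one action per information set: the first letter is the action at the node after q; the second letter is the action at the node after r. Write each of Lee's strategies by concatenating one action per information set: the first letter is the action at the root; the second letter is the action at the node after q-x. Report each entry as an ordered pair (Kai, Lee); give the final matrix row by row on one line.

           qt       qp       rt       rp
  zH    (2,3)    (2,3)    (3,3)    (3,3)
  zT    (2,3)    (2,3)    (0,4)    (0,4)
  xH    (6,6)    (4,0)    (3,3)    (3,3)
  xT    (6,6)    (4,0)    (0,4)    (0,4)

zH: (2,3) (2,3) (3,3) (3,3) | zT: (2,3) (2,3) (0,4) (0,4) | xH: (6,6) (4,0) (3,3) (3,3) | xT: (6,6) (4,0) (0,4) (0,4)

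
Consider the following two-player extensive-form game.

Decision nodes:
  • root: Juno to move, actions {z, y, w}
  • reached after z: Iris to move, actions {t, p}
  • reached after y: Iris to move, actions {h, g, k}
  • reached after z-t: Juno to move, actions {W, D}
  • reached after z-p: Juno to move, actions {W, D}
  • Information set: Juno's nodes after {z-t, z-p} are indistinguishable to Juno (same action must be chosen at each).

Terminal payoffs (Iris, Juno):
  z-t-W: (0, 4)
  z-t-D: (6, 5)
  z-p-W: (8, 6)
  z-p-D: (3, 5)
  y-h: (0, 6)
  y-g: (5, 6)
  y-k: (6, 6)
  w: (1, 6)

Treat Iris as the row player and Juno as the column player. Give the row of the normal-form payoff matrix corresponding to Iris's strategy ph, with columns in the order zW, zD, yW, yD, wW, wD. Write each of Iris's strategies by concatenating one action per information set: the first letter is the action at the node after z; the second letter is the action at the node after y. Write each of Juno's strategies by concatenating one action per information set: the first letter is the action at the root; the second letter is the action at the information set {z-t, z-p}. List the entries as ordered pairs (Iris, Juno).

vs zW: Juno plays z → Iris plays p at [z] → Juno plays W at [z-p] → (8, 6)
vs zD: Juno plays z → Iris plays p at [z] → Juno plays D at [z-p] → (3, 5)
vs yW: Juno plays y → Iris plays h at [y] → (0, 6)
vs yD: Juno plays y → Iris plays h at [y] → (0, 6)
vs wW: Juno plays w → (1, 6)
vs wD: Juno plays w → (1, 6)

(8,6) (3,5) (0,6) (0,6) (1,6) (1,6)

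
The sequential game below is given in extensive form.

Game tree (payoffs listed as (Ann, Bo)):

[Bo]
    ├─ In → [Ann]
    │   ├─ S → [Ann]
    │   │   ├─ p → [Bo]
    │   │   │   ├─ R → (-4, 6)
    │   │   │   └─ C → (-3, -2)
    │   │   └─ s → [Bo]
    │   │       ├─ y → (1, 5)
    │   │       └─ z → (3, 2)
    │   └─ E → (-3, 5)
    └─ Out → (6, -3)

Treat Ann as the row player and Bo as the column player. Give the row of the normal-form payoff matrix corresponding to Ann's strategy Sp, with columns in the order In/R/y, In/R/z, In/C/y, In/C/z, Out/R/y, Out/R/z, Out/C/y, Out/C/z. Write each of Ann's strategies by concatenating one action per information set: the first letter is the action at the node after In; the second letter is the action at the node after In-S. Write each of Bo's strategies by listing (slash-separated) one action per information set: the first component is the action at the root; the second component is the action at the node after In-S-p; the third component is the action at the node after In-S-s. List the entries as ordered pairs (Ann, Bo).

vs In/R/y: Bo plays In → Ann plays S at [In] → Ann plays p at [In-S] → Bo plays R at [In-S-p] → (-4, 6)
vs In/R/z: Bo plays In → Ann plays S at [In] → Ann plays p at [In-S] → Bo plays R at [In-S-p] → (-4, 6)
vs In/C/y: Bo plays In → Ann plays S at [In] → Ann plays p at [In-S] → Bo plays C at [In-S-p] → (-3, -2)
vs In/C/z: Bo plays In → Ann plays S at [In] → Ann plays p at [In-S] → Bo plays C at [In-S-p] → (-3, -2)
vs Out/R/y: Bo plays Out → (6, -3)
vs Out/R/z: Bo plays Out → (6, -3)
vs Out/C/y: Bo plays Out → (6, -3)
vs Out/C/z: Bo plays Out → (6, -3)

(-4,6) (-4,6) (-3,-2) (-3,-2) (6,-3) (6,-3) (6,-3) (6,-3)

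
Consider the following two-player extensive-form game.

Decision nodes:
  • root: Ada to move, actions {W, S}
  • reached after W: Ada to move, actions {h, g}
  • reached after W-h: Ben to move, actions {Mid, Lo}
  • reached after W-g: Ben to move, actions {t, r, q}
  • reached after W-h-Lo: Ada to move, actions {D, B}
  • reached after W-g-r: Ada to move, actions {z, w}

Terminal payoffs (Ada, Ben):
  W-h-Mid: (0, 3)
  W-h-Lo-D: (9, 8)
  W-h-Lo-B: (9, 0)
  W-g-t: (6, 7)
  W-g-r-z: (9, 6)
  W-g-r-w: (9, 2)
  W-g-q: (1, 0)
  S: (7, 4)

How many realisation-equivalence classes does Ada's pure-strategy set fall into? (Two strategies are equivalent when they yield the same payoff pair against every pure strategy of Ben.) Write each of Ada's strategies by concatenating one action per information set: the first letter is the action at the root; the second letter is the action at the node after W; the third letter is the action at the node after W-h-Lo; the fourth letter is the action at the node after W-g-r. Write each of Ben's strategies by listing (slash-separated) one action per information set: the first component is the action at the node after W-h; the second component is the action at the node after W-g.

Ada has 16 pure strategies: WhDz, WhDw, WhBz, WhBw, WgDz, WgDw, WgBz, WgBw, ShDz, ShDw, ShBz, ShBw, SgDz, SgDw, SgBz, SgBw. Columns: Mid/t, Mid/r, Mid/q, Lo/t, Lo/r, Lo/q.
{WhDz, WhDw} → row (0,3) (0,3) (0,3) (9,8) (9,8) (9,8)
{WhBz, WhBw} → row (0,3) (0,3) (0,3) (9,0) (9,0) (9,0)
{WgDz, WgBz} → row (6,7) (9,6) (1,0) (6,7) (9,6) (1,0)
{WgDw, WgBw} → row (6,7) (9,2) (1,0) (6,7) (9,2) (1,0)
{ShDz, ShDw, ShBz, ShBw, SgDz, SgDw, SgBz, SgBw} → row (7,4) (7,4) (7,4) (7,4) (7,4) (7,4)
That's 5 distinct rows out of 16 strategies.

5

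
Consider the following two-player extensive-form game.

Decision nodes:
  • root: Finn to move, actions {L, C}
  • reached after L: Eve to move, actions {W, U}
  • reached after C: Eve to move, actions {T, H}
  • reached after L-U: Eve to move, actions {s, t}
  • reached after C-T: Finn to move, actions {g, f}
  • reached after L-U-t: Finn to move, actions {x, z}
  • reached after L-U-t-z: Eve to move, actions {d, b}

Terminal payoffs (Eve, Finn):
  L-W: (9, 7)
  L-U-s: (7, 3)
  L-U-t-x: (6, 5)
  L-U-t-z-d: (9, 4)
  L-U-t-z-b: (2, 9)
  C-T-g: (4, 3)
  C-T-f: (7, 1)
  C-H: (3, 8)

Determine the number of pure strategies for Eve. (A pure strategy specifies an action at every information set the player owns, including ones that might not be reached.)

Eve owns the node after L with actions {W, U} — two choices.
Eve owns the node after C with actions {T, H} — two choices.
Eve owns the node after L-U with actions {s, t} — two choices.
Eve owns the node after L-U-t-z with actions {d, b} — two choices.
A pure strategy fixes one action at each information set independently, so the count is the product 2 × 2 × 2 × 2 = 16.

16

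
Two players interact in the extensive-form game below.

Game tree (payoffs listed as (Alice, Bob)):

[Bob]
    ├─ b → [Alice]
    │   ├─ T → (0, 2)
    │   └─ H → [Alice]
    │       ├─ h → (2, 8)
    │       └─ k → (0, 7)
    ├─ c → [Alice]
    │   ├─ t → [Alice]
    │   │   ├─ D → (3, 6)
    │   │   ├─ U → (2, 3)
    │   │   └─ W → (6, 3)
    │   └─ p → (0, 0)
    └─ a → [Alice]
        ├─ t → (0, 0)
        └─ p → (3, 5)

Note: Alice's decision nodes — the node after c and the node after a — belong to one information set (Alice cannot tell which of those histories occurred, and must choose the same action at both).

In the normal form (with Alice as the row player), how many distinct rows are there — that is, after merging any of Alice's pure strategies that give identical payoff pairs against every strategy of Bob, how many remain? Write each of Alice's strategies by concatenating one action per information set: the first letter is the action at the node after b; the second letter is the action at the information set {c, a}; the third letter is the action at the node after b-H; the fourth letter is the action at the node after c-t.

12

Alice has 24 pure strategies: TthD, TthU, TthW, TtkD, TtkU, TtkW, TphD, TphU, TphW, TpkD, TpkU, TpkW, HthD, HthU, HthW, HtkD, HtkU, HtkW, HphD, HphU, HphW, HpkD, HpkU, HpkW. Columns: b, c, a.
{TthD, TtkD} → row (0,2) (3,6) (0,0)
{TthU, TtkU} → row (0,2) (2,3) (0,0)
{TthW, TtkW} → row (0,2) (6,3) (0,0)
{TphD, TphU, TphW, TpkD, TpkU, TpkW} → row (0,2) (0,0) (3,5)
{HthD} → row (2,8) (3,6) (0,0)
{HthU} → row (2,8) (2,3) (0,0)
{HthW} → row (2,8) (6,3) (0,0)
{HtkD} → row (0,7) (3,6) (0,0)
{HtkU} → row (0,7) (2,3) (0,0)
{HtkW} → row (0,7) (6,3) (0,0)
{HphD, HphU, HphW} → row (2,8) (0,0) (3,5)
{HpkD, HpkU, HpkW} → row (0,7) (0,0) (3,5)
That's 12 distinct rows out of 24 strategies.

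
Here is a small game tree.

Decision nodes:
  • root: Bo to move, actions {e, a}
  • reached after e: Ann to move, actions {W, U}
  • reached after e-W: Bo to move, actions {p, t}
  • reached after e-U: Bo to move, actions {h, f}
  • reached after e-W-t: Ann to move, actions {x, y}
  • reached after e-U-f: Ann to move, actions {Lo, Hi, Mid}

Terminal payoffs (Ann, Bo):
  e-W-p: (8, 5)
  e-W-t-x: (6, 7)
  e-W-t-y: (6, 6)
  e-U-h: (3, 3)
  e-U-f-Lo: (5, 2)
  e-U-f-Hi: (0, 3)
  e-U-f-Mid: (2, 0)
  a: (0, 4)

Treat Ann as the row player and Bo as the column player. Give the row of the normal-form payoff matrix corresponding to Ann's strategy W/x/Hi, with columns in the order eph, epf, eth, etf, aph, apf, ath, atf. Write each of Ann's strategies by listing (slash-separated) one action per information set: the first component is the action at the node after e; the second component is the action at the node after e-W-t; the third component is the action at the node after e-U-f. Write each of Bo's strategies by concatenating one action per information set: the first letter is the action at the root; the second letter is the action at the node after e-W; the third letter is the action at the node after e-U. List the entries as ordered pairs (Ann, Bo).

vs eph: Bo plays e → Ann plays W at [e] → Bo plays p at [e-W] → (8, 5)
vs epf: Bo plays e → Ann plays W at [e] → Bo plays p at [e-W] → (8, 5)
vs eth: Bo plays e → Ann plays W at [e] → Bo plays t at [e-W] → Ann plays x at [e-W-t] → (6, 7)
vs etf: Bo plays e → Ann plays W at [e] → Bo plays t at [e-W] → Ann plays x at [e-W-t] → (6, 7)
vs aph: Bo plays a → (0, 4)
vs apf: Bo plays a → (0, 4)
vs ath: Bo plays a → (0, 4)
vs atf: Bo plays a → (0, 4)

(8,5) (8,5) (6,7) (6,7) (0,4) (0,4) (0,4) (0,4)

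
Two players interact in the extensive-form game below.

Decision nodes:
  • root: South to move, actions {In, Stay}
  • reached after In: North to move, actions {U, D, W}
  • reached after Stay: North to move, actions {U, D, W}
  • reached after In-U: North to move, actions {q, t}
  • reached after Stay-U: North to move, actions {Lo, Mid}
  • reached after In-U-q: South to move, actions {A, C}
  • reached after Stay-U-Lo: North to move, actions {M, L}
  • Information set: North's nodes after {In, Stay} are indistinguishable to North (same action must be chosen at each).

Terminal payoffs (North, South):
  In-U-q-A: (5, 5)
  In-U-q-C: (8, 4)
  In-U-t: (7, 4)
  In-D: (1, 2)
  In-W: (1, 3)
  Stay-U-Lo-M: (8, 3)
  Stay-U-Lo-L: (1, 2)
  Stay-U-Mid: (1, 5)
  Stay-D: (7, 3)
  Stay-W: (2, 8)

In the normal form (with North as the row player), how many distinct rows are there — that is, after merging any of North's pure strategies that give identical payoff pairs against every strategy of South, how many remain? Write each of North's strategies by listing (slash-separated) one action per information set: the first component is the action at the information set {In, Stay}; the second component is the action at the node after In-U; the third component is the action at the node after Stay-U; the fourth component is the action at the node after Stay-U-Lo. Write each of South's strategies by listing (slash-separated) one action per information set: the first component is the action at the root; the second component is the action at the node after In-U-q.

North has 24 pure strategies: U/q/Lo/M, U/q/Lo/L, U/q/Mid/M, U/q/Mid/L, U/t/Lo/M, U/t/Lo/L, U/t/Mid/M, U/t/Mid/L, D/q/Lo/M, D/q/Lo/L, D/q/Mid/M, D/q/Mid/L, D/t/Lo/M, D/t/Lo/L, D/t/Mid/M, D/t/Mid/L, W/q/Lo/M, W/q/Lo/L, W/q/Mid/M, W/q/Mid/L, W/t/Lo/M, W/t/Lo/L, W/t/Mid/M, W/t/Mid/L. Columns: In/A, In/C, Stay/A, Stay/C.
{U/q/Lo/M} → row (5,5) (8,4) (8,3) (8,3)
{U/q/Lo/L} → row (5,5) (8,4) (1,2) (1,2)
{U/q/Mid/M, U/q/Mid/L} → row (5,5) (8,4) (1,5) (1,5)
{U/t/Lo/M} → row (7,4) (7,4) (8,3) (8,3)
{U/t/Lo/L} → row (7,4) (7,4) (1,2) (1,2)
{U/t/Mid/M, U/t/Mid/L} → row (7,4) (7,4) (1,5) (1,5)
{D/q/Lo/M, D/q/Lo/L, D/q/Mid/M, D/q/Mid/L, D/t/Lo/M, D/t/Lo/L, D/t/Mid/M, D/t/Mid/L} → row (1,2) (1,2) (7,3) (7,3)
{W/q/Lo/M, W/q/Lo/L, W/q/Mid/M, W/q/Mid/L, W/t/Lo/M, W/t/Lo/L, W/t/Mid/M, W/t/Mid/L} → row (1,3) (1,3) (2,8) (2,8)
That's 8 distinct rows out of 24 strategies.

8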